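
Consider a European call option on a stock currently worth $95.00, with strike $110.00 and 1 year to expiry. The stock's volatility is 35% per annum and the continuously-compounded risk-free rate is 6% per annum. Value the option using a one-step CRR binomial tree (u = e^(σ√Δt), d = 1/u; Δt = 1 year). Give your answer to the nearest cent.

$11.68

CRR parameters: u = e^(σ√Δt) = e^(0.35·√1) = 1.4191, d = 1/u = 0.7047
Per-period rate: rΔt = 0.06·1 = 0.06, so R = e^0.06 = 1.0618
Risk-neutral probability p = (e^0.06 − 0.7047)/(1.4191 − 0.7047) = 0.3571/0.7144 = 0.4999
Terminal stock prices: S_u = 134.8, S_d = 66.95
Terminal payoffs (S − K): max(24.81, 0) = 24.81, max(-43.05, 0) = 0
Node 0 (S = 95): V_0 = e^(−0.06)·[0.4999·24.8114 + 0.5001·0.0000] = 11.6819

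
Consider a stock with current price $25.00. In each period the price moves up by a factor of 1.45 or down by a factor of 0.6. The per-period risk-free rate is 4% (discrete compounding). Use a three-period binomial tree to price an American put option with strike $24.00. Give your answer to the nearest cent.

Risk-neutral probability p = (1 + 0.04 − 0.6)/(1.45 − 0.6) = 0.4400/0.8500 = 0.5176
Terminal stock prices: S_uuu = 76.22, S_uud = 31.54, S_udd = 13.05, S_ddd = 5.4
Terminal payoffs (K − S): max(-52.22, 0) = 0, max(-7.537, 0) = 0, max(10.95, 0) = 10.95, max(18.6, 0) = 18.6
Node uu (S = 52.56): continuation = 1/1.04·[0.5176·0.0000 + 0.4824·0.0000] = 0.0000; exercise value = 0.0000 ≤ continuation, so V_uu = 0.0000
Node ud (S = 21.75): continuation = 1/1.04·[0.5176·0.0000 + 0.4824·10.9500] = 5.0786; exercise value = 2.2500 ≤ continuation, so V_ud = 5.0786
Node dd (S = 9): continuation = 1/1.04·[0.5176·10.9500 + 0.4824·18.6000] = 14.0769; exercise value = 15.0000 > continuation, so V_dd = 15.0000 (exercise)
Node u (S = 36.25): continuation = 1/1.04·[0.5176·0.0000 + 0.4824·5.0786] = 2.3555; exercise value = 0.0000 ≤ continuation, so V_u = 2.3555
Node d (S = 15): continuation = 1/1.04·[0.5176·5.0786 + 0.4824·15.0000] = 9.4848; exercise value = 9.0000 ≤ continuation, so V_d = 9.4848
Node 0 (S = 25): continuation = 1/1.04·[0.5176·2.3555 + 0.4824·9.4848] = 5.5715; exercise value = 0.0000 ≤ continuation, so V_0 = 5.5715

$5.57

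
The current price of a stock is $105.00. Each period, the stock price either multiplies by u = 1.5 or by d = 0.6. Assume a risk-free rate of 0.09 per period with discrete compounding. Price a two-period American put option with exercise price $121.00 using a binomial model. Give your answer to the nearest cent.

$29.77

Risk-neutral probability p = (1 + 0.09 − 0.6)/(1.5 − 0.6) = 0.4900/0.9000 = 0.5444
Terminal stock prices: S_uu = 236.2, S_ud = 94.5, S_dd = 37.8
Terminal payoffs (K − S): max(-115.2, 0) = 0, max(26.5, 0) = 26.5, max(83.2, 0) = 83.2
Node u (S = 157.5): continuation = 1/1.09·[0.5444·0.0000 + 0.4556·26.5000] = 11.0754; exercise value = 0.0000 ≤ continuation, so V_u = 11.0754
Node d (S = 63): continuation = 1/1.09·[0.5444·26.5000 + 0.4556·83.2000] = 48.0092; exercise value = 58.0000 > continuation, so V_d = 58.0000 (exercise)
Node 0 (S = 105): continuation = 1/1.09·[0.5444·11.0754 + 0.4556·58.0000] = 29.7726; exercise value = 16.0000 ≤ continuation, so V_0 = 29.7726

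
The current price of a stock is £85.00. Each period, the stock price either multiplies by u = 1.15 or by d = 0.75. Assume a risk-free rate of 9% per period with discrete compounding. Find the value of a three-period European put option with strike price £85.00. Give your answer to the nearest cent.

Risk-neutral probability p = (1 + 0.09 − 0.75)/(1.15 − 0.75) = 0.3400/0.4000 = 0.8500
Terminal stock prices: S_uuu = 129.3, S_uud = 84.31, S_udd = 54.98, S_ddd = 35.86
Terminal payoffs (K − S): max(-44.27, 0) = 0, max(0.6906, 0) = 0.6906, max(30.02, 0) = 30.02, max(49.14, 0) = 49.14
Node uu (S = 112.4): V_uu = 1/1.09·[0.8500·0.0000 + 0.1500·0.6906] = 0.0950
Node ud (S = 73.31): V_ud = 1/1.09·[0.8500·0.6906 + 0.1500·30.0156] = 4.6692
Node dd (S = 47.81): V_dd = 1/1.09·[0.8500·30.0156 + 0.1500·49.1406] = 30.1692
Node u (S = 97.75): V_u = 1/1.09·[0.8500·0.0950 + 0.1500·4.6692] = 0.7167
Node d (S = 63.75): V_d = 1/1.09·[0.8500·4.6692 + 0.1500·30.1692] = 7.7928
Node 0 (S = 85): V_0 = 1/1.09·[0.8500·0.7167 + 0.1500·7.7928] = 1.6313

£1.63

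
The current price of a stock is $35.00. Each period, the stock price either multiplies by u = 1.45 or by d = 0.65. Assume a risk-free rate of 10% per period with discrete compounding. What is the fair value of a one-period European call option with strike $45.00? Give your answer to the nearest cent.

Risk-neutral probability p = (1 + 0.1 − 0.65)/(1.45 − 0.65) = 0.4500/0.8000 = 0.5625
Terminal stock prices: S_u = 50.75, S_d = 22.75
Terminal payoffs (S − K): max(5.75, 0) = 5.75, max(-22.25, 0) = 0
Node 0 (S = 35): V_0 = 1/1.1·[0.5625·5.7500 + 0.4375·0.0000] = 2.9403

$2.94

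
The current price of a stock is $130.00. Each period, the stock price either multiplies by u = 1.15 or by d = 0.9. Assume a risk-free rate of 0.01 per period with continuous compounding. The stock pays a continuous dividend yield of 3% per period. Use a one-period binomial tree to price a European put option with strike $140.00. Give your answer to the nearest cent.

Per-period risk-free factor R = e^0.01 = 1.0101; dividend-adjusted growth = e^(0.01−0.03) = 0.9802.
Risk-neutral probability p = (0.9802 − 0.9)/(1.15 − 0.9) = 0.0802/0.2500 = 0.3208
Terminal stock prices: S_u = 149.5, S_d = 117
Terminal payoffs (K − S): max(-9.5, 0) = 0, max(23, 0) = 23
Node 0 (S = 130): V_0 = e^(−0.01)·[0.3208·0.0000 + 0.6792·23.0000] = 15.4663

$15.47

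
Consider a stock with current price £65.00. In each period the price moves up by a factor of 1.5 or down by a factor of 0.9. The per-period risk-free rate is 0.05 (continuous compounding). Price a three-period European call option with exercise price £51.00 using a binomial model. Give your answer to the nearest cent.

£22.41

Risk-neutral probability p = (e^0.05 − 0.9)/(1.5 − 0.9) = 0.1513/0.6000 = 0.2521
Terminal stock prices: S_uuu = 219.4, S_uud = 131.6, S_udd = 78.98, S_ddd = 47.39
Terminal payoffs (S − K): max(168.4, 0) = 168.4, max(80.62, 0) = 80.62, max(27.98, 0) = 27.98, max(-3.615, 0) = 0
Node uu (S = 146.2): V_uu = e^(−0.05)·[0.2521·168.3750 + 0.7479·80.6250] = 97.7373
Node ud (S = 87.75): V_ud = e^(−0.05)·[0.2521·80.6250 + 0.7479·27.9750] = 39.2373
Node dd (S = 52.65): V_dd = e^(−0.05)·[0.2521·27.9750 + 0.7479·0.0000] = 6.7090
Node u (S = 97.5): V_u = e^(−0.05)·[0.2521·97.7373 + 0.7479·39.2373] = 51.3533
Node d (S = 58.5): V_d = e^(−0.05)·[0.2521·39.2373 + 0.7479·6.7090] = 14.1828
Node 0 (S = 65): V_0 = e^(−0.05)·[0.2521·51.3533 + 0.7479·14.1828] = 22.4054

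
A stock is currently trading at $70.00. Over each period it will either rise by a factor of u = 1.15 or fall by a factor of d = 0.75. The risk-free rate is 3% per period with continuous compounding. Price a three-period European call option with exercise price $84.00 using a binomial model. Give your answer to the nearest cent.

Risk-neutral probability p = (e^0.03 − 0.75)/(1.15 − 0.75) = 0.2805/0.4000 = 0.7011
Terminal stock prices: S_uuu = 106.5, S_uud = 69.43, S_udd = 45.28, S_ddd = 29.53
Terminal payoffs (S − K): max(22.46, 0) = 22.46, max(-14.57, 0) = 0, max(-38.72, 0) = 0, max(-54.47, 0) = 0
Node uu (S = 92.57): V_uu = e^(−0.03)·[0.7011·22.4612 + 0.2989·0.0000] = 15.2830
Node ud (S = 60.38): V_ud = e^(−0.03)·[0.7011·0.0000 + 0.2989·0.0000] = 0.0000
Node dd (S = 39.38): V_dd = e^(−0.03)·[0.7011·0.0000 + 0.2989·0.0000] = 0.0000
Node u (S = 80.5): V_u = e^(−0.03)·[0.7011·15.2830 + 0.2989·0.0000] = 10.3988
Node d (S = 52.5): V_d = e^(−0.03)·[0.7011·0.0000 + 0.2989·0.0000] = 0.0000
Node 0 (S = 70): V_0 = e^(−0.03)·[0.7011·10.3988 + 0.2989·0.0000] = 7.0755

$7.08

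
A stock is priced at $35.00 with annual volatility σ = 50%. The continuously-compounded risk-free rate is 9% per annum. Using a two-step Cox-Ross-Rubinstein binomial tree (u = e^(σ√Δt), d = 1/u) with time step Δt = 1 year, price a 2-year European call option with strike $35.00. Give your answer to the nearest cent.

CRR parameters: u = e^(σ√Δt) = e^(0.5·√1) = 1.6487, d = 1/u = 0.6065
Per-period rate: rΔt = 0.09·1 = 0.09, so R = e^0.09 = 1.0942
Risk-neutral probability p = (e^0.09 − 0.6065)/(1.6487 − 0.6065) = 0.4876/1.0422 = 0.4679
Terminal stock prices: S_uu = 95.14, S_ud = 35, S_dd = 12.88
Terminal payoffs (S − K): max(60.14, 0) = 60.14, max(0, 0) = 0, max(-22.12, 0) = 0
Node u (S = 57.71): V_u = e^(−0.09)·[0.4679·60.1399 + 0.5321·0.0000] = 25.7177
Node d (S = 21.23): V_d = e^(−0.09)·[0.4679·0.0000 + 0.5321·0.0000] = 0.0000
Node 0 (S = 35): V_0 = e^(−0.09)·[0.4679·25.7177 + 0.5321·0.0000] = 10.9977

$11.00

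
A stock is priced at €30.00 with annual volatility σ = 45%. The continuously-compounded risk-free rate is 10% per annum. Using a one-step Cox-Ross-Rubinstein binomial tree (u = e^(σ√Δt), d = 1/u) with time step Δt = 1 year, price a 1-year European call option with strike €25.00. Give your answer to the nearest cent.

€10.02

CRR parameters: u = e^(σ√Δt) = e^(0.45·√1) = 1.5683, d = 1/u = 0.6376
Per-period rate: rΔt = 0.1·1 = 0.1, so R = e^0.1 = 1.1052
Risk-neutral probability p = (e^0.1 − 0.6376)/(1.5683 − 0.6376) = 0.4675/0.9307 = 0.5024
Terminal stock prices: S_u = 47.05, S_d = 19.13
Terminal payoffs (S − K): max(22.05, 0) = 22.05, max(-5.871, 0) = 0
Node 0 (S = 30): V_0 = e^(−0.1)·[0.5024·22.0494 + 0.4976·0.0000] = 10.0227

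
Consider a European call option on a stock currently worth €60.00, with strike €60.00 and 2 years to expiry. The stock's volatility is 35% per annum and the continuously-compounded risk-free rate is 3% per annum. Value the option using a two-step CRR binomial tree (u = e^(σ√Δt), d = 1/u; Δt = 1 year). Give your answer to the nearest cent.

CRR parameters: u = e^(σ√Δt) = e^(0.35·√1) = 1.4191, d = 1/u = 0.7047
Per-period rate: rΔt = 0.03·1 = 0.03, so R = e^0.03 = 1.0305
Risk-neutral probability p = (e^0.03 − 0.7047)/(1.4191 − 0.7047) = 0.3258/0.7144 = 0.4560
Terminal stock prices: S_uu = 120.8, S_ud = 60, S_dd = 29.8
Terminal payoffs (S − K): max(60.83, 0) = 60.83, max(0, 0) = 0, max(-30.2, 0) = 0
Node u (S = 85.14): V_u = e^(−0.03)·[0.4560·60.8252 + 0.5440·0.0000] = 26.9173
Node d (S = 42.28): V_d = e^(−0.03)·[0.4560·0.0000 + 0.5440·0.0000] = 0.0000
Node 0 (S = 60): V_0 = e^(−0.03)·[0.4560·26.9173 + 0.5440·0.0000] = 11.9119

€11.91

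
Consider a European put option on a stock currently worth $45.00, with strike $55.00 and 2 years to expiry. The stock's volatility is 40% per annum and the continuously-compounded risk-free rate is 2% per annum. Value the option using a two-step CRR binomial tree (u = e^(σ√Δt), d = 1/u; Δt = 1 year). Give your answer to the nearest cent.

$15.71

CRR parameters: u = e^(σ√Δt) = e^(0.4·√1) = 1.4918, d = 1/u = 0.6703
Per-period rate: rΔt = 0.02·1 = 0.02, so R = e^0.02 = 1.0202
Risk-neutral probability p = (e^0.02 − 0.6703)/(1.4918 − 0.6703) = 0.3499/0.8215 = 0.4259
Terminal stock prices: S_uu = 100.1, S_ud = 45, S_dd = 20.22
Terminal payoffs (K − S): max(-45.15, 0) = 0, max(10, 0) = 10, max(34.78, 0) = 34.78
Node u (S = 67.13): V_u = e^(−0.02)·[0.4259·0.0000 + 0.5741·10.0000] = 5.6273
Node d (S = 30.16): V_d = e^(−0.02)·[0.4259·10.0000 + 0.5741·34.7802] = 23.7465
Node 0 (S = 45): V_0 = e^(−0.02)·[0.4259·5.6273 + 0.5741·23.7465] = 15.7121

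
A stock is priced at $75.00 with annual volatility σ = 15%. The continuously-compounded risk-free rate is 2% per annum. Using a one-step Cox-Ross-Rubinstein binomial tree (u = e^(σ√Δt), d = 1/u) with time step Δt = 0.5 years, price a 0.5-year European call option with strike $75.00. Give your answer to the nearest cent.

CRR parameters: u = e^(σ√Δt) = e^(0.15·√0.5) = 1.1119, d = 1/u = 0.8994
Per-period rate: rΔt = 0.02·0.5 = 0.01, so R = e^0.01 = 1.0101
Risk-neutral probability p = (e^0.01 − 0.8994)/(1.1119 − 0.8994) = 0.1107/0.2125 = 0.5208
Terminal stock prices: S_u = 83.39, S_d = 67.45
Terminal payoffs (S − K): max(8.392, 0) = 8.392, max(-7.548, 0) = 0
Node 0 (S = 75): V_0 = e^(−0.01)·[0.5208·8.3921 + 0.4792·0.0000] = 4.3271

$4.33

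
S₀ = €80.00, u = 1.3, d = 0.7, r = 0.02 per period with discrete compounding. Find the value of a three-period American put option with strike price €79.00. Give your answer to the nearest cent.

Risk-neutral probability p = (1 + 0.02 − 0.7)/(1.3 − 0.7) = 0.3200/0.6000 = 0.5333
Terminal stock prices: S_uuu = 175.8, S_uud = 94.64, S_udd = 50.96, S_ddd = 27.44
Terminal payoffs (K − S): max(-96.76, 0) = 0, max(-15.64, 0) = 0, max(28.04, 0) = 28.04, max(51.56, 0) = 51.56
Node uu (S = 135.2): continuation = 1/1.02·[0.5333·0.0000 + 0.4667·0.0000] = 0.0000; exercise value = 0.0000 ≤ continuation, so V_uu = 0.0000
Node ud (S = 72.8): continuation = 1/1.02·[0.5333·0.0000 + 0.4667·28.0400] = 12.8288; exercise value = 6.2000 ≤ continuation, so V_ud = 12.8288
Node dd (S = 39.2): continuation = 1/1.02·[0.5333·28.0400 + 0.4667·51.5600] = 38.2510; exercise value = 39.8000 > continuation, so V_dd = 39.8000 (exercise)
Node u (S = 104): continuation = 1/1.02·[0.5333·0.0000 + 0.4667·12.8288] = 5.8694; exercise value = 0.0000 ≤ continuation, so V_u = 5.8694
Node d (S = 56): continuation = 1/1.02·[0.5333·12.8288 + 0.4667·39.8000] = 24.9170; exercise value = 23.0000 ≤ continuation, so V_d = 24.9170
Node 0 (S = 80): continuation = 1/1.02·[0.5333·5.8694 + 0.4667·24.9170] = 14.4689; exercise value = 0.0000 ≤ continuation, so V_0 = 14.4689

€14.47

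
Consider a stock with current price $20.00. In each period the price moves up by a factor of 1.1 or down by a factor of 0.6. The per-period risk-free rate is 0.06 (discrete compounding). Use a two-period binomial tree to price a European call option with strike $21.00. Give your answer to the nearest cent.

$2.41

Risk-neutral probability p = (1 + 0.06 − 0.6)/(1.1 − 0.6) = 0.4600/0.5000 = 0.9200
Terminal stock prices: S_uu = 24.2, S_ud = 13.2, S_dd = 7.2
Terminal payoffs (S − K): max(3.2, 0) = 3.2, max(-7.8, 0) = 0, max(-13.8, 0) = 0
Node u (S = 22): V_u = 1/1.06·[0.9200·3.2000 + 0.0800·0.0000] = 2.7774
Node d (S = 12): V_d = 1/1.06·[0.9200·0.0000 + 0.0800·0.0000] = 0.0000
Node 0 (S = 20): V_0 = 1/1.06·[0.9200·2.7774 + 0.0800·0.0000] = 2.4105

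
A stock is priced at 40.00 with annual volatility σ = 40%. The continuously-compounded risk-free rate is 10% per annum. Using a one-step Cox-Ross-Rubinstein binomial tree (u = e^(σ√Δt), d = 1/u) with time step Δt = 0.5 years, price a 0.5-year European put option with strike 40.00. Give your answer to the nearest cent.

CRR parameters: u = e^(σ√Δt) = e^(0.4·√0.5) = 1.3269, d = 1/u = 0.7536
Per-period rate: rΔt = 0.1·0.5 = 0.05, so R = e^0.05 = 1.0513
Risk-neutral probability p = (e^0.05 − 0.7536)/(1.3269 − 0.7536) = 0.2976/0.5733 = 0.5192
Terminal stock prices: S_u = 53.08, S_d = 30.15
Terminal payoffs (K − S): max(-13.08, 0) = 0, max(9.854, 0) = 9.854
Node 0 (S = 40): V_0 = e^(−0.05)·[0.5192·0.0000 + 0.4808·9.8545] = 4.5070

4.51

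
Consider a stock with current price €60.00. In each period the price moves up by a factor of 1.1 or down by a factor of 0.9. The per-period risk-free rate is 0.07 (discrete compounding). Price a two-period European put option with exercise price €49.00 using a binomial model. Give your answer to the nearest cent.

Risk-neutral probability p = (1 + 0.07 − 0.9)/(1.1 − 0.9) = 0.1700/0.2000 = 0.8500
Terminal stock prices: S_uu = 72.6, S_ud = 59.4, S_dd = 48.6
Terminal payoffs (K − S): max(-23.6, 0) = 0, max(-10.4, 0) = 0, max(0.4, 0) = 0.4
Node u (S = 66): V_u = 1/1.07·[0.8500·0.0000 + 0.1500·0.0000] = 0.0000
Node d (S = 54): V_d = 1/1.07·[0.8500·0.0000 + 0.1500·0.4000] = 0.0561
Node 0 (S = 60): V_0 = 1/1.07·[0.8500·0.0000 + 0.1500·0.0561] = 0.0079

€0.01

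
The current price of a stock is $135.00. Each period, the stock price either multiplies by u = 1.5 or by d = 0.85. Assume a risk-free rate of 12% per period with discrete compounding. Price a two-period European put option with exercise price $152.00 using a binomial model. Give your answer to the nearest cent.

Risk-neutral probability p = (1 + 0.12 − 0.85)/(1.5 − 0.85) = 0.2700/0.6500 = 0.4154
Terminal stock prices: S_uu = 303.8, S_ud = 172.1, S_dd = 97.54
Terminal payoffs (K − S): max(-151.8, 0) = 0, max(-20.12, 0) = 0, max(54.46, 0) = 54.46
Node u (S = 202.5): V_u = 1/1.12·[0.4154·0.0000 + 0.5846·0.0000] = 0.0000
Node d (S = 114.8): V_d = 1/1.12·[0.4154·0.0000 + 0.5846·54.4625] = 28.4282
Node 0 (S = 135): V_0 = 1/1.12·[0.4154·0.0000 + 0.5846·28.4282] = 14.8389

$14.84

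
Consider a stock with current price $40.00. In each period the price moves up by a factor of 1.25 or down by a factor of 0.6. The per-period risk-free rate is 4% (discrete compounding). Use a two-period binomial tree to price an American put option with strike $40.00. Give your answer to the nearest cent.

Risk-neutral probability p = (1 + 0.04 − 0.6)/(1.25 − 0.6) = 0.4400/0.6500 = 0.6769
Terminal stock prices: S_uu = 62.5, S_ud = 30, S_dd = 14.4
Terminal payoffs (K − S): max(-22.5, 0) = 0, max(10, 0) = 10, max(25.6, 0) = 25.6
Node u (S = 50): continuation = 1/1.04·[0.6769·0.0000 + 0.3231·10.0000] = 3.1065; exercise value = 0.0000 ≤ continuation, so V_u = 3.1065
Node d (S = 24): continuation = 1/1.04·[0.6769·10.0000 + 0.3231·25.6000] = 14.4615; exercise value = 16.0000 > continuation, so V_d = 16.0000 (exercise)
Node 0 (S = 40): continuation = 1/1.04·[0.6769·3.1065 + 0.3231·16.0000] = 6.9924; exercise value = 0.0000 ≤ continuation, so V_0 = 6.9924

$6.99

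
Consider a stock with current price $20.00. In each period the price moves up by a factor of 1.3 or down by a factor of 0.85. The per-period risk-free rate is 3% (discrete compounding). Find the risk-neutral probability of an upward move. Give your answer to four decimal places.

Risk-neutral probability p = (1 + 0.03 − 0.85)/(1.3 − 0.85) = 0.1800/0.4500 = 0.4000

p = 0.4000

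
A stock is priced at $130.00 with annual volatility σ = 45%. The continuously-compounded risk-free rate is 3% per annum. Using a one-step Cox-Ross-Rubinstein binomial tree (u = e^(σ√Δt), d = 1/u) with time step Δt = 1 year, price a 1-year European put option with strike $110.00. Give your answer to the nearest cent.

$15.20

CRR parameters: u = e^(σ√Δt) = e^(0.45·√1) = 1.5683, d = 1/u = 0.6376
Per-period rate: rΔt = 0.03·1 = 0.03, so R = e^0.03 = 1.0305
Risk-neutral probability p = (e^0.03 − 0.6376)/(1.5683 − 0.6376) = 0.3928/0.9307 = 0.4221
Terminal stock prices: S_u = 203.9, S_d = 82.89
Terminal payoffs (K − S): max(-93.88, 0) = 0, max(27.11, 0) = 27.11
Node 0 (S = 130): V_0 = e^(−0.03)·[0.4221·0.0000 + 0.5779·27.1083] = 15.2033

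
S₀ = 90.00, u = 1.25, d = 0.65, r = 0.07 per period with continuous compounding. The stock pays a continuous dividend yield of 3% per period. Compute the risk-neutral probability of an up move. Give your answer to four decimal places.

Per-period risk-free factor R = e^0.07 = 1.0725; dividend-adjusted growth = e^(0.07−0.03) = 1.0408.
Risk-neutral probability p = (1.0408 − 0.65)/(1.25 − 0.65) = 0.3908/0.6000 = 0.6514

p = 0.6514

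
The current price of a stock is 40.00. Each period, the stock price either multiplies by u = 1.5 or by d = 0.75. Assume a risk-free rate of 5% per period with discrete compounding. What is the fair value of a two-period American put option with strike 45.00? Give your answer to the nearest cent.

Risk-neutral probability p = (1 + 0.05 − 0.75)/(1.5 − 0.75) = 0.3000/0.7500 = 0.4000
Terminal stock prices: S_uu = 90, S_ud = 45, S_dd = 22.5
Terminal payoffs (K − S): max(-45, 0) = 0, max(0, 0) = 0, max(22.5, 0) = 22.5
Node u (S = 60): continuation = 1/1.05·[0.4000·0.0000 + 0.6000·0.0000] = 0.0000; exercise value = 0.0000 ≤ continuation, so V_u = 0.0000
Node d (S = 30): continuation = 1/1.05·[0.4000·0.0000 + 0.6000·22.5000] = 12.8571; exercise value = 15.0000 > continuation, so V_d = 15.0000 (exercise)
Node 0 (S = 40): continuation = 1/1.05·[0.4000·0.0000 + 0.6000·15.0000] = 8.5714; exercise value = 5.0000 ≤ continuation, so V_0 = 8.5714

8.57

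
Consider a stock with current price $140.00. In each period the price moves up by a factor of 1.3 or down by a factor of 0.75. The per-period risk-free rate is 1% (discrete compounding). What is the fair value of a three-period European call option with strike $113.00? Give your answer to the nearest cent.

$42.06

Risk-neutral probability p = (1 + 0.01 − 0.75)/(1.3 − 0.75) = 0.2600/0.5500 = 0.4727
Terminal stock prices: S_uuu = 307.6, S_uud = 177.5, S_udd = 102.4, S_ddd = 59.06
Terminal payoffs (S − K): max(194.6, 0) = 194.6, max(64.45, 0) = 64.45, max(-10.62, 0) = 0, max(-53.94, 0) = 0
Node uu (S = 236.6): V_uu = 1/1.01·[0.4727·194.5800 + 0.5273·64.4500] = 124.7188
Node ud (S = 136.5): V_ud = 1/1.01·[0.4727·64.4500 + 0.5273·0.0000] = 30.1656
Node dd (S = 78.75): V_dd = 1/1.01·[0.4727·0.0000 + 0.5273·0.0000] = 0.0000
Node u (S = 182): V_u = 1/1.01·[0.4727·124.7188 + 0.5273·30.1656] = 74.1223
Node d (S = 105): V_d = 1/1.01·[0.4727·30.1656 + 0.5273·0.0000] = 14.1189
Node 0 (S = 140): V_0 = 1/1.01·[0.4727·74.1223 + 0.5273·14.1189] = 42.0635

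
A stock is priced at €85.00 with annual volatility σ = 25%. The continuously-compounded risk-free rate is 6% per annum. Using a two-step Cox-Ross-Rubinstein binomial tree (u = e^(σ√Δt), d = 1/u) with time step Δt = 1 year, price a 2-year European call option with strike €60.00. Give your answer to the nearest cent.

€33.23

CRR parameters: u = e^(σ√Δt) = e^(0.25·√1) = 1.2840, d = 1/u = 0.7788
Per-period rate: rΔt = 0.06·1 = 0.06, so R = e^0.06 = 1.0618
Risk-neutral probability p = (e^0.06 − 0.7788)/(1.2840 − 0.7788) = 0.2830/0.5052 = 0.5602
Terminal stock prices: S_uu = 140.1, S_ud = 85, S_dd = 51.56
Terminal payoffs (S − K): max(80.14, 0) = 80.14, max(25, 0) = 25, max(-8.445, 0) = 0
Node u (S = 109.1): V_u = e^(−0.06)·[0.5602·80.1413 + 0.4398·25.0000] = 52.6363
Node d (S = 66.2): V_d = e^(−0.06)·[0.5602·25.0000 + 0.4398·0.0000] = 13.1898
Node 0 (S = 85): V_0 = e^(−0.06)·[0.5602·52.6363 + 0.4398·13.1898] = 33.2334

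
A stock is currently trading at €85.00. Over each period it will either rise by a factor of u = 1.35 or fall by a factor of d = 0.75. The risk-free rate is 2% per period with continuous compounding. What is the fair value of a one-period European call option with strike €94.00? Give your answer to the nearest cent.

Risk-neutral probability p = (e^0.02 − 0.75)/(1.35 − 0.75) = 0.2702/0.6000 = 0.4503
Terminal stock prices: S_u = 114.8, S_d = 63.75
Terminal payoffs (S − K): max(20.75, 0) = 20.75, max(-30.25, 0) = 0
Node 0 (S = 85): V_0 = e^(−0.02)·[0.4503·20.7500 + 0.5497·0.0000] = 9.1594

€9.16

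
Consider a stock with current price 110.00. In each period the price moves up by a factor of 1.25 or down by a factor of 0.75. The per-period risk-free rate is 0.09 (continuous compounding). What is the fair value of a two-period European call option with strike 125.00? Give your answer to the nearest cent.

18.55

Risk-neutral probability p = (e^0.09 − 0.75)/(1.25 − 0.75) = 0.3442/0.5000 = 0.6883
Terminal stock prices: S_uu = 171.9, S_ud = 103.1, S_dd = 61.88
Terminal payoffs (S − K): max(46.88, 0) = 46.88, max(-21.88, 0) = 0, max(-63.12, 0) = 0
Node u (S = 137.5): V_u = e^(−0.09)·[0.6883·46.8750 + 0.3117·0.0000] = 29.4892
Node d (S = 82.5): V_d = e^(−0.09)·[0.6883·0.0000 + 0.3117·0.0000] = 0.0000
Node 0 (S = 110): V_0 = e^(−0.09)·[0.6883·29.4892 + 0.3117·0.0000] = 18.5518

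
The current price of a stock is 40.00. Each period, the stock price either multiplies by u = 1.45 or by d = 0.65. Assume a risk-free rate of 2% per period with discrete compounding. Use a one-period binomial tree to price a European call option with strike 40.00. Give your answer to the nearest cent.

8.16

Risk-neutral probability p = (1 + 0.02 − 0.65)/(1.45 − 0.65) = 0.3700/0.8000 = 0.4625
Terminal stock prices: S_u = 58, S_d = 26
Terminal payoffs (S − K): max(18, 0) = 18, max(-14, 0) = 0
Node 0 (S = 40): V_0 = 1/1.02·[0.4625·18.0000 + 0.5375·0.0000] = 8.1618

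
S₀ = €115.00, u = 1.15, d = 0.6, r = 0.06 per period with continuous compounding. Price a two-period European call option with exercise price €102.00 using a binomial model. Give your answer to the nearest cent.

Risk-neutral probability p = (e^0.06 − 0.6)/(1.15 − 0.6) = 0.4618/0.5500 = 0.8397
Terminal stock prices: S_uu = 152.1, S_ud = 79.35, S_dd = 41.4
Terminal payoffs (S − K): max(50.09, 0) = 50.09, max(-22.65, 0) = 0, max(-60.6, 0) = 0
Node u (S = 132.2): V_u = e^(−0.06)·[0.8397·50.0875 + 0.1603·0.0000] = 39.6093
Node d (S = 69): V_d = e^(−0.06)·[0.8397·0.0000 + 0.1603·0.0000] = 0.0000
Node 0 (S = 115): V_0 = e^(−0.06)·[0.8397·39.6093 + 0.1603·0.0000] = 31.3231

€31.32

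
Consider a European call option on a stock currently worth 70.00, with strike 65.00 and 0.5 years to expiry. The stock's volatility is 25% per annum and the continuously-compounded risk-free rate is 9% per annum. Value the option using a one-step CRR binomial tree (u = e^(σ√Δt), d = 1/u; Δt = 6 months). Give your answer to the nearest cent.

CRR parameters: u = e^(σ√Δt) = e^(0.25·√0.5) = 1.1934, d = 1/u = 0.8380
Per-period rate: rΔt = 0.09·0.5 = 0.045, so R = e^0.045 = 1.0460
Risk-neutral probability p = (e^0.045 − 0.8380)/(1.1934 − 0.8380) = 0.2081/0.3554 = 0.5854
Terminal stock prices: S_u = 83.54, S_d = 58.66
Terminal payoffs (S − K): max(18.54, 0) = 18.54, max(-6.342, 0) = 0
Node 0 (S = 70): V_0 = e^(−0.045)·[0.5854·18.5355 + 0.4146·0.0000] = 10.3738

10.37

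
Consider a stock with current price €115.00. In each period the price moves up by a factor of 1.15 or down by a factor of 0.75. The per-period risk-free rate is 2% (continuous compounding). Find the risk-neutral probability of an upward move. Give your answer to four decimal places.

Risk-neutral probability p = (e^0.02 − 0.75)/(1.15 − 0.75) = 0.2702/0.4000 = 0.6755

p = 0.6755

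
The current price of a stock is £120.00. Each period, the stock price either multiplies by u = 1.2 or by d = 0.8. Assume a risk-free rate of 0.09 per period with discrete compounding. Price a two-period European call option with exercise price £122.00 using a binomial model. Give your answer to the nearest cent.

£22.47

Risk-neutral probability p = (1 + 0.09 − 0.8)/(1.2 − 0.8) = 0.2900/0.4000 = 0.7250
Terminal stock prices: S_uu = 172.8, S_ud = 115.2, S_dd = 76.8
Terminal payoffs (S − K): max(50.8, 0) = 50.8, max(-6.8, 0) = 0, max(-45.2, 0) = 0
Node u (S = 144): V_u = 1/1.09·[0.7250·50.8000 + 0.2750·0.0000] = 33.7890
Node d (S = 96): V_d = 1/1.09·[0.7250·0.0000 + 0.2750·0.0000] = 0.0000
Node 0 (S = 120): V_0 = 1/1.09·[0.7250·33.7890 + 0.2750·0.0000] = 22.4743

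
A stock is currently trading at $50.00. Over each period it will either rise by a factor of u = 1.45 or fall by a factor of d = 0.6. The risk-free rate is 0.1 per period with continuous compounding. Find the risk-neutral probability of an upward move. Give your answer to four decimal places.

Risk-neutral probability p = (e^0.1 − 0.6)/(1.45 − 0.6) = 0.5052/0.8500 = 0.5943

p = 0.5943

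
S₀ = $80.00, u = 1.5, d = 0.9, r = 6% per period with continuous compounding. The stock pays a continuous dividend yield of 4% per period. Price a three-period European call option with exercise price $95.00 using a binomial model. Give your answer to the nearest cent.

Per-period risk-free factor R = e^0.06 = 1.0618; dividend-adjusted growth = e^(0.06−0.04) = 1.0202.
Risk-neutral probability p = (1.0202 − 0.9)/(1.5 − 0.9) = 0.1202/0.6000 = 0.2003
Terminal stock prices: S_uuu = 270, S_uud = 162, S_udd = 97.2, S_ddd = 58.32
Terminal payoffs (S − K): max(175, 0) = 175, max(67, 0) = 67, max(2.2, 0) = 2.2, max(-36.68, 0) = 0
Node uu (S = 180): V_uu = e^(−0.06)·[0.2003·175.0000 + 0.7997·67.0000] = 83.4745
Node ud (S = 108): V_ud = e^(−0.06)·[0.2003·67.0000 + 0.7997·2.2000] = 14.2976
Node dd (S = 64.8): V_dd = e^(−0.06)·[0.2003·2.2000 + 0.7997·0.0000] = 0.4151
Node u (S = 120): V_u = e^(−0.06)·[0.2003·83.4745 + 0.7997·14.2976] = 26.5165
Node d (S = 72): V_d = e^(−0.06)·[0.2003·14.2976 + 0.7997·0.4151] = 3.0101
Node 0 (S = 80): V_0 = e^(−0.06)·[0.2003·26.5165 + 0.7997·3.0101] = 7.2697

$7.27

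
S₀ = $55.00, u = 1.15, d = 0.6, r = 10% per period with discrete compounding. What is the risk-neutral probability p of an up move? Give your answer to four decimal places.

Risk-neutral probability p = (1 + 0.1 − 0.6)/(1.15 − 0.6) = 0.5000/0.5500 = 0.9091

p = 0.9091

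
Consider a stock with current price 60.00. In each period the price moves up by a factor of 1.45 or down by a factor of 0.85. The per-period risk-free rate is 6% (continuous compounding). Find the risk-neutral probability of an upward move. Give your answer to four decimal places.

p = 0.3531

Risk-neutral probability p = (e^0.06 − 0.85)/(1.45 − 0.85) = 0.2118/0.6000 = 0.3531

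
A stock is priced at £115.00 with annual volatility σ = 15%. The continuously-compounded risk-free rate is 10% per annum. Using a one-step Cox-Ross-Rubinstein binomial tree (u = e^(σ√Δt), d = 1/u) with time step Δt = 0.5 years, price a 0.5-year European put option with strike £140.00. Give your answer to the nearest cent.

£18.17

CRR parameters: u = e^(σ√Δt) = e^(0.15·√0.5) = 1.1119, d = 1/u = 0.8994
Per-period rate: rΔt = 0.1·0.5 = 0.05, so R = e^0.05 = 1.0513
Risk-neutral probability p = (e^0.05 − 0.8994)/(1.1119 − 0.8994) = 0.1519/0.2125 = 0.7148
Terminal stock prices: S_u = 127.9, S_d = 103.4
Terminal payoffs (K − S): max(12.13, 0) = 12.13, max(36.57, 0) = 36.57
Node 0 (S = 115): V_0 = e^(−0.05)·[0.7148·12.1320 + 0.2852·36.5730] = 18.1721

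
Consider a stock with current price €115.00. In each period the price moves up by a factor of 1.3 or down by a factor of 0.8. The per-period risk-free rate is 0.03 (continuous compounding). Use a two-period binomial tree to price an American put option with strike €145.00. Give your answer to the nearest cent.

€33.67

Risk-neutral probability p = (e^0.03 − 0.8)/(1.3 − 0.8) = 0.2305/0.5000 = 0.4609
Terminal stock prices: S_uu = 194.4, S_ud = 119.6, S_dd = 73.6
Terminal payoffs (K − S): max(-49.35, 0) = 0, max(25.4, 0) = 25.4, max(71.4, 0) = 71.4
Node u (S = 149.5): continuation = e^(−0.03)·[0.4609·0.0000 + 0.5391·25.4000] = 13.2882; exercise value = 0.0000 ≤ continuation, so V_u = 13.2882
Node d (S = 92): continuation = e^(−0.03)·[0.4609·25.4000 + 0.5391·71.4000] = 48.7146; exercise value = 53.0000 > continuation, so V_d = 53.0000 (exercise)
Node 0 (S = 115): continuation = e^(−0.03)·[0.4609·13.2882 + 0.5391·53.0000] = 33.6710; exercise value = 30.0000 ≤ continuation, so V_0 = 33.6710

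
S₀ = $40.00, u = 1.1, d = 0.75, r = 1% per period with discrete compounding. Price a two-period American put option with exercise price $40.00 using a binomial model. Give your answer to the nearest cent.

Risk-neutral probability p = (1 + 0.01 − 0.75)/(1.1 − 0.75) = 0.2600/0.3500 = 0.7429
Terminal stock prices: S_uu = 48.4, S_ud = 33, S_dd = 22.5
Terminal payoffs (K − S): max(-8.4, 0) = 0, max(7, 0) = 7, max(17.5, 0) = 17.5
Node u (S = 44): continuation = 1/1.01·[0.7429·0.0000 + 0.2571·7.0000] = 1.7822; exercise value = 0.0000 ≤ continuation, so V_u = 1.7822
Node d (S = 30): continuation = 1/1.01·[0.7429·7.0000 + 0.2571·17.5000] = 9.6040; exercise value = 10.0000 > continuation, so V_d = 10.0000 (exercise)
Node 0 (S = 40): continuation = 1/1.01·[0.7429·1.7822 + 0.2571·10.0000] = 3.8568; exercise value = 0.0000 ≤ continuation, so V_0 = 3.8568

$3.86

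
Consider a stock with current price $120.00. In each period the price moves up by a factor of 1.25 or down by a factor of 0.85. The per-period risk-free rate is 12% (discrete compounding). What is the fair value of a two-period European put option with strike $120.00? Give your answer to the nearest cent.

Risk-neutral probability p = (1 + 0.12 − 0.85)/(1.25 − 0.85) = 0.2700/0.4000 = 0.6750
Terminal stock prices: S_uu = 187.5, S_ud = 127.5, S_dd = 86.7
Terminal payoffs (K − S): max(-67.5, 0) = 0, max(-7.5, 0) = 0, max(33.3, 0) = 33.3
Node u (S = 150): V_u = 1/1.12·[0.6750·0.0000 + 0.3250·0.0000] = 0.0000
Node d (S = 102): V_d = 1/1.12·[0.6750·0.0000 + 0.3250·33.3000] = 9.6629
Node 0 (S = 120): V_0 = 1/1.12·[0.6750·0.0000 + 0.3250·9.6629] = 2.8040

$2.80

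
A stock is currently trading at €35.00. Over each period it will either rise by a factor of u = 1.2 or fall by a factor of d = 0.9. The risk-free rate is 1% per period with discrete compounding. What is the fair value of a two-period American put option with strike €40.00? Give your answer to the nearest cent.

€5.83

Risk-neutral probability p = (1 + 0.01 − 0.9)/(1.2 − 0.9) = 0.1100/0.3000 = 0.3667
Terminal stock prices: S_uu = 50.4, S_ud = 37.8, S_dd = 28.35
Terminal payoffs (K − S): max(-10.4, 0) = 0, max(2.2, 0) = 2.2, max(11.65, 0) = 11.65
Node u (S = 42): continuation = 1/1.01·[0.3667·0.0000 + 0.6333·2.2000] = 1.3795; exercise value = 0.0000 ≤ continuation, so V_u = 1.3795
Node d (S = 31.5): continuation = 1/1.01·[0.3667·2.2000 + 0.6333·11.6500] = 8.1040; exercise value = 8.5000 > continuation, so V_d = 8.5000 (exercise)
Node 0 (S = 35): continuation = 1/1.01·[0.3667·1.3795 + 0.6333·8.5000] = 5.8309; exercise value = 5.0000 ≤ continuation, so V_0 = 5.8309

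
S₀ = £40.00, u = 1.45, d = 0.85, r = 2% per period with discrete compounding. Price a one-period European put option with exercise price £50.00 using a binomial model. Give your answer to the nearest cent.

Risk-neutral probability p = (1 + 0.02 − 0.85)/(1.45 − 0.85) = 0.1700/0.6000 = 0.2833
Terminal stock prices: S_u = 58, S_d = 34
Terminal payoffs (K − S): max(-8, 0) = 0, max(16, 0) = 16
Node 0 (S = 40): V_0 = 1/1.02·[0.2833·0.0000 + 0.7167·16.0000] = 11.2418

£11.24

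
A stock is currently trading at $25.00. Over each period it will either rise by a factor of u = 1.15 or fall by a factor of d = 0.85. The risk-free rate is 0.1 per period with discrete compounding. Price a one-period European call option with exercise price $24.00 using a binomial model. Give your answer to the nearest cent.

Risk-neutral probability p = (1 + 0.1 − 0.85)/(1.15 − 0.85) = 0.2500/0.3000 = 0.8333
Terminal stock prices: S_u = 28.75, S_d = 21.25
Terminal payoffs (S − K): max(4.75, 0) = 4.75, max(-2.75, 0) = 0
Node 0 (S = 25): V_0 = 1/1.1·[0.8333·4.7500 + 0.1667·0.0000] = 3.5985

$3.60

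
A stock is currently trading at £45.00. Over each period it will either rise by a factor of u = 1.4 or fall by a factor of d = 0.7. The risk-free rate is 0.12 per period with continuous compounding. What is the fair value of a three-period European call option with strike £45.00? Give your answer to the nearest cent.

Risk-neutral probability p = (e^0.12 − 0.7)/(1.4 − 0.7) = 0.4275/0.7000 = 0.6107
Terminal stock prices: S_uuu = 123.5, S_uud = 61.74, S_udd = 30.87, S_ddd = 15.43
Terminal payoffs (S − K): max(78.48, 0) = 78.48, max(16.74, 0) = 16.74, max(-14.13, 0) = 0, max(-29.57, 0) = 0
Node uu (S = 88.2): V_uu = e^(−0.12)·[0.6107·78.4800 + 0.3893·16.7400] = 48.2886
Node ud (S = 44.1): V_ud = e^(−0.12)·[0.6107·16.7400 + 0.3893·0.0000] = 9.0672
Node dd (S = 22.05): V_dd = e^(−0.12)·[0.6107·0.0000 + 0.3893·0.0000] = 0.0000
Node u (S = 63): V_u = e^(−0.12)·[0.6107·48.2886 + 0.3893·9.0672] = 29.2862
Node d (S = 31.5): V_d = e^(−0.12)·[0.6107·9.0672 + 0.3893·0.0000] = 4.9113
Node 0 (S = 45): V_0 = e^(−0.12)·[0.6107·29.2862 + 0.3893·4.9113] = 17.5586

£17.56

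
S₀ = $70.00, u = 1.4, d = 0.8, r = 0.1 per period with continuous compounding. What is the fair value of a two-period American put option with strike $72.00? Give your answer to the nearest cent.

Risk-neutral probability p = (e^0.1 − 0.8)/(1.4 − 0.8) = 0.3052/0.6000 = 0.5086
Terminal stock prices: S_uu = 137.2, S_ud = 78.4, S_dd = 44.8
Terminal payoffs (K − S): max(-65.2, 0) = 0, max(-6.4, 0) = 0, max(27.2, 0) = 27.2
Node u (S = 98): continuation = e^(−0.1)·[0.5086·0.0000 + 0.4914·0.0000] = 0.0000; exercise value = 0.0000 ≤ continuation, so V_u = 0.0000
Node d (S = 56): continuation = e^(−0.1)·[0.5086·0.0000 + 0.4914·27.2000] = 12.0937; exercise value = 16.0000 > continuation, so V_d = 16.0000 (exercise)
Node 0 (S = 70): continuation = e^(−0.1)·[0.5086·0.0000 + 0.4914·16.0000] = 7.1139; exercise value = 2.0000 ≤ continuation, so V_0 = 7.1139

$7.11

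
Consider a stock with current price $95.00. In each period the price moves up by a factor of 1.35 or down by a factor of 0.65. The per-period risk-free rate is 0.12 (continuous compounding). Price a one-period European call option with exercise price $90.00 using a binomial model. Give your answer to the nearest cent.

Risk-neutral probability p = (e^0.12 − 0.65)/(1.35 − 0.65) = 0.4775/0.7000 = 0.6821
Terminal stock prices: S_u = 128.2, S_d = 61.75
Terminal payoffs (S − K): max(38.25, 0) = 38.25, max(-28.25, 0) = 0
Node 0 (S = 95): V_0 = e^(−0.12)·[0.6821·38.2500 + 0.3179·0.0000] = 23.1413

$23.14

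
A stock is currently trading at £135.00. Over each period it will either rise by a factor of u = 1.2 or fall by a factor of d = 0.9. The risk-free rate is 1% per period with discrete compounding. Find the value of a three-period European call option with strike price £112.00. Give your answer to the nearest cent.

£29.64

Risk-neutral probability p = (1 + 0.01 − 0.9)/(1.2 − 0.9) = 0.1100/0.3000 = 0.3667
Terminal stock prices: S_uuu = 233.3, S_uud = 175, S_udd = 131.2, S_ddd = 98.42
Terminal payoffs (S − K): max(121.3, 0) = 121.3, max(62.96, 0) = 62.96, max(19.22, 0) = 19.22, max(-13.58, 0) = 0
Node uu (S = 194.4): V_uu = 1/1.01·[0.3667·121.2800 + 0.6333·62.9600] = 83.5089
Node ud (S = 145.8): V_ud = 1/1.01·[0.3667·62.9600 + 0.6333·19.2200] = 34.9089
Node dd (S = 109.4): V_dd = 1/1.01·[0.3667·19.2200 + 0.6333·0.0000] = 6.9776
Node u (S = 162): V_u = 1/1.01·[0.3667·83.5089 + 0.6333·34.9089] = 52.2068
Node d (S = 121.5): V_d = 1/1.01·[0.3667·34.9089 + 0.6333·6.9776] = 17.0486
Node 0 (S = 135): V_0 = 1/1.01·[0.3667·52.2068 + 0.6333·17.0486] = 29.6435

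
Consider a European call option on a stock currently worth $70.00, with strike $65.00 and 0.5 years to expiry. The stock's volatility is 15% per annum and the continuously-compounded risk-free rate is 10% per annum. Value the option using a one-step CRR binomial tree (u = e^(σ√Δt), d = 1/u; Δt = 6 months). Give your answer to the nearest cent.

CRR parameters: u = e^(σ√Δt) = e^(0.15·√0.5) = 1.1119, d = 1/u = 0.8994
Per-period rate: rΔt = 0.1·0.5 = 0.05, so R = e^0.05 = 1.0513
Risk-neutral probability p = (e^0.05 − 0.8994)/(1.1119 − 0.8994) = 0.1519/0.2125 = 0.7148
Terminal stock prices: S_u = 77.83, S_d = 62.96
Terminal payoffs (S − K): max(12.83, 0) = 12.83, max(-2.044, 0) = 0
Node 0 (S = 70): V_0 = e^(−0.05)·[0.7148·12.8327 + 0.2852·0.0000] = 8.7248

$8.72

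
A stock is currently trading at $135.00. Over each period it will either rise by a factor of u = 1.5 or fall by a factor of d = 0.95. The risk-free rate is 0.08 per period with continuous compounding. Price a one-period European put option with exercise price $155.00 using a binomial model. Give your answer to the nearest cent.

$18.71

Risk-neutral probability p = (e^0.08 − 0.95)/(1.5 − 0.95) = 0.1333/0.5500 = 0.2423
Terminal stock prices: S_u = 202.5, S_d = 128.2
Terminal payoffs (K − S): max(-47.5, 0) = 0, max(26.75, 0) = 26.75
Node 0 (S = 135): V_0 = e^(−0.08)·[0.2423·0.0000 + 0.7577·26.7500] = 18.7092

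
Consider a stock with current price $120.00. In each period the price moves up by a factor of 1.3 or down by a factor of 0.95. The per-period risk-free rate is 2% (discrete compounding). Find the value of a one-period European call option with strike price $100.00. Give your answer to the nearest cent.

Risk-neutral probability p = (1 + 0.02 − 0.95)/(1.3 − 0.95) = 0.0700/0.3500 = 0.2000
Terminal stock prices: S_u = 156, S_d = 114
Terminal payoffs (S − K): max(56, 0) = 56, max(14, 0) = 14
Node 0 (S = 120): V_0 = 1/1.02·[0.2000·56.0000 + 0.8000·14.0000] = 21.9608

$21.96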